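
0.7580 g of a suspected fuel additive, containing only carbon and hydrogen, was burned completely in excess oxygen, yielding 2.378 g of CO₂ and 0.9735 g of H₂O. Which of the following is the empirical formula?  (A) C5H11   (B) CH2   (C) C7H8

mol C = 2.378 g CO₂ ÷ 44.009 g/mol = 0.054034 mol
mol H = 2 × 0.9735 g H₂O ÷ 18.015 g/mol = 0.10808 mol
Divide by the smallest (0.054034 mol): C 1.000, H 2.000

(B) CH2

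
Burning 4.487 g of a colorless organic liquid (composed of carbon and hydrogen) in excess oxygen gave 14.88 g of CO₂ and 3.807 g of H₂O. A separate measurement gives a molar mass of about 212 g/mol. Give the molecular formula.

mol C = 14.88 g CO₂ ÷ 44.009 g/mol = 0.33811 mol
mol H = 2 × 3.807 g H₂O ÷ 18.015 g/mol = 0.42265 mol
Divide by the smallest (0.33811 mol): C 1.000, H 1.250
Multiplying each by 4 gives whole numbers: C 4.00, H 5.00
Empirical formula: C4H5
Empirical-formula mass = 53.08 g/mol; 212 ÷ 53.08 ≈ 4, so the molecular formula is C16H20.

C16H20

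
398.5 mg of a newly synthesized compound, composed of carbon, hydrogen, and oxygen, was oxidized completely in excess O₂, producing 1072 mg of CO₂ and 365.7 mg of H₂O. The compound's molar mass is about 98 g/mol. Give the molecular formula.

C6H10O

mol C = 1.072 g CO₂ ÷ 44.009 g/mol = 0.024359 mol
mol H = 2 × 0.3657 g H₂O ÷ 18.015 g/mol = 0.040600 mol
mass O = 0.3985 − (0.29257 + 0.040924) = 0.065004 g → mol O = 0.065004 ÷ 15.999 = 0.0040630 mol
Divide by the smallest (0.0040630 mol): C 5.995, H 9.992, O 1.000
Empirical formula: C6H10O
Empirical-formula mass = 98.15 g/mol; 98 ÷ 98.15 ≈ 1, so the molecular formula is C6H10O.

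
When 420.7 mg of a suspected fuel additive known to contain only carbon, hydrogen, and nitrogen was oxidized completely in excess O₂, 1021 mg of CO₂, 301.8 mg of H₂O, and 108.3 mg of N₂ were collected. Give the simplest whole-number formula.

C9H13N3

mol C = 1.021 g CO₂ ÷ 44.009 g/mol = 0.023200 mol
mol H = 2 × 0.3018 g H₂O ÷ 18.015 g/mol = 0.033505 mol
mol N = 2 × 0.1083 g N₂ ÷ 28.014 g/mol = 0.0077318 mol
Divide by the smallest (0.0077318 mol): C 3.001, H 4.333, N 1.000
Multiplying each by 3 gives whole numbers: C 9.00, H 13.00, N 3.00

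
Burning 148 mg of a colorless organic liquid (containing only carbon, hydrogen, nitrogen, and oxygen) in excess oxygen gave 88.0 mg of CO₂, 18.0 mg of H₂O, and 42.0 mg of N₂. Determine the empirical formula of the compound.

C2H2N3O5

mol C = 0.0880 g CO₂ ÷ 44.009 g/mol = 0.002000 mol
mol H = 2 × 0.0180 g H₂O ÷ 18.015 g/mol = 0.001998 mol
mol N = 2 × 0.0420 g N₂ ÷ 28.014 g/mol = 0.002999 mol
mass O = 0.148 − (0.02402 + 0.002014 + 0.04200) = 0.07997 g → mol O = 0.07997 ÷ 15.999 = 0.004998 mol
Divide by the smallest (0.001998 mol): C 1.001, H 1.000, N 1.500, O 2.501
Multiplying each by 2 gives whole numbers: C 2.00, H 2.00, N 3.00, O 5.00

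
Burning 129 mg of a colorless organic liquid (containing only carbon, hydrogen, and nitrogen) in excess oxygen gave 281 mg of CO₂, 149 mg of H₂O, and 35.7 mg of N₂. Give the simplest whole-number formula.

mol C = 0.281 g CO₂ ÷ 44.009 g/mol = 0.006385 mol
mol H = 2 × 0.149 g H₂O ÷ 18.015 g/mol = 0.01654 mol
mol N = 2 × 0.0357 g N₂ ÷ 28.014 g/mol = 0.002549 mol
Divide by the smallest (0.002549 mol): C 2.505, H 6.490, N 1.000
Multiplying each by 2 gives whole numbers: C 5.01, H 12.98, N 2.00

C5H13N2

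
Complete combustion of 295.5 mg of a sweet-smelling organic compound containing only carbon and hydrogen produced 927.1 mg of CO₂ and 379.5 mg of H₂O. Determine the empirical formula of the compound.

mol C = 0.9271 g CO₂ ÷ 44.009 g/mol = 0.021066 mol
mol H = 2 × 0.3795 g H₂O ÷ 18.015 g/mol = 0.042132 mol
Divide by the smallest (0.021066 mol): C 1.000, H 2.000

CH2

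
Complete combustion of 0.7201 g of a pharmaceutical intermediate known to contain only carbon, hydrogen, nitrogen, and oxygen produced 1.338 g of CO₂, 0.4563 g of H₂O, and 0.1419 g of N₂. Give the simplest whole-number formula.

C3H5NO

mol C = 1.338 g CO₂ ÷ 44.009 g/mol = 0.030403 mol
mol H = 2 × 0.4563 g H₂O ÷ 18.015 g/mol = 0.050658 mol
mol N = 2 × 0.1419 g N₂ ÷ 28.014 g/mol = 0.010131 mol
mass O = 0.7201 − (0.36517 + 0.051063 + 0.14190) = 0.16197 g → mol O = 0.16197 ÷ 15.999 = 0.010124 mol
Divide by the smallest (0.010124 mol): C 3.003, H 5.004, N 1.001, O 1.000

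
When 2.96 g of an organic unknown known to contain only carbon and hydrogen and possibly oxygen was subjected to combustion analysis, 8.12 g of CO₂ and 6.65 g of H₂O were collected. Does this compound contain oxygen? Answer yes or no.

mol C = 8.12 g CO₂ ÷ 44.009 g/mol = 0.1845 mol
mol H = 2 × 6.65 g H₂O ÷ 18.015 g/mol = 0.7383 mol
C and H together account for 2.960 g — essentially the entire 2.96 g sample — so the compound contains no oxygen.

no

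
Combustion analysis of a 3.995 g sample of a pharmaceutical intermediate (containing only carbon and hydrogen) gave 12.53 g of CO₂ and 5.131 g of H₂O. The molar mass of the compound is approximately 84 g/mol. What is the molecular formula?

C6H12

mol C = 12.53 g CO₂ ÷ 44.009 g/mol = 0.28471 mol
mol H = 2 × 5.131 g H₂O ÷ 18.015 g/mol = 0.56964 mol
Divide by the smallest (0.28471 mol): C 1.000, H 2.001
Empirical formula: CH2
Empirical-formula mass = 14.03 g/mol; 84 ÷ 14.03 ≈ 6, so the molecular formula is C6H12.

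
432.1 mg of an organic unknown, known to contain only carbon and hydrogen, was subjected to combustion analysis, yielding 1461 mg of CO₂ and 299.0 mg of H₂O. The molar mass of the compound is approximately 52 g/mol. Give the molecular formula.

C4H4

mol C = 1.461 g CO₂ ÷ 44.009 g/mol = 0.033198 mol
mol H = 2 × 0.2990 g H₂O ÷ 18.015 g/mol = 0.033195 mol
Divide by the smallest (0.033195 mol): C 1.000, H 1.000
Empirical formula: CH
Empirical-formula mass = 13.02 g/mol; 52 ÷ 13.02 ≈ 4, so the molecular formula is C4H4.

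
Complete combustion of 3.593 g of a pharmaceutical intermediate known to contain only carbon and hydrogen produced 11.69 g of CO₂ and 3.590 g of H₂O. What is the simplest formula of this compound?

C2H3

mol C = 11.69 g CO₂ ÷ 44.009 g/mol = 0.26563 mol
mol H = 2 × 3.590 g H₂O ÷ 18.015 g/mol = 0.39856 mol
Divide by the smallest (0.26563 mol): C 1.000, H 1.500
Multiplying each by 2 gives whole numbers: C 2.00, H 3.00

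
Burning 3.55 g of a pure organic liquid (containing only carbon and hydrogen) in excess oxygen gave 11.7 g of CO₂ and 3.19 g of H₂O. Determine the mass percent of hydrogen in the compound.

10.1%

mol C = 11.7 g CO₂ ÷ 44.009 g/mol = 0.2659 mol
mol H = 2 × 3.19 g H₂O ÷ 18.015 g/mol = 0.3541 mol
mass % H = 0.3570 g ÷ 3.55 g × 100%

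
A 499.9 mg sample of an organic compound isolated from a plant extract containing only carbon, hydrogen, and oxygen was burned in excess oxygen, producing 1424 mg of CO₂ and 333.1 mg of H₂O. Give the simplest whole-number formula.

C7H8O

mol C = 1.424 g CO₂ ÷ 44.009 g/mol = 0.032357 mol
mol H = 2 × 0.3331 g H₂O ÷ 18.015 g/mol = 0.036980 mol
mass O = 0.4999 − (0.38864 + 0.037276) = 0.073984 g → mol O = 0.073984 ÷ 15.999 = 0.0046243 mol
Divide by the smallest (0.0046243 mol): C 6.997, H 7.997, O 1.000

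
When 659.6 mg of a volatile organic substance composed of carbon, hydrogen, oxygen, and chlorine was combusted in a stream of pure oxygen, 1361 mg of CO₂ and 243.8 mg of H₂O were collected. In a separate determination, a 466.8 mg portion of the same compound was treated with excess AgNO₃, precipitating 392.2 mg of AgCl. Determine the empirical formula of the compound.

C8H7ClO2

mol C = 1.361 g CO₂ ÷ 44.009 g/mol = 0.030925 mol
mol H = 2 × 0.2438 g H₂O ÷ 18.015 g/mol = 0.027066 mol
From the AgCl data: mol Cl per gram of compound = (0.3922 ÷ 143.318) ÷ 0.4668 = 0.0058624 mol/g, so in the 0.6596 g combustion sample mol Cl = 0.0038668 mol
mass O = 0.6596 − (0.37145 + 0.027283 + 0.13708) = 0.12379 g → mol O = 0.12379 ÷ 15.999 = 0.0077374 mol
Divide by the smallest (0.0038668 mol): C 7.998, H 7.000, Cl 1.000, O 2.001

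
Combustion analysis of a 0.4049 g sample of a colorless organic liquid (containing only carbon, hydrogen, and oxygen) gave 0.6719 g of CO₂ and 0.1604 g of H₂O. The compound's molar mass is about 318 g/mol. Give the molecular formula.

C12H14O10

mol C = 0.6719 g CO₂ ÷ 44.009 g/mol = 0.015267 mol
mol H = 2 × 0.1604 g H₂O ÷ 18.015 g/mol = 0.017807 mol
mass O = 0.4049 − (0.18338 + 0.017950) = 0.20357 g → mol O = 0.20357 ÷ 15.999 = 0.012724 mol
Divide by the smallest (0.012724 mol): C 1.200, H 1.399, O 1.000
Multiplying each by 5 gives whole numbers: C 6.00, H 7.00, O 5.00
Empirical formula: C6H7O5
Empirical-formula mass = 159.12 g/mol; 318 ÷ 159.12 ≈ 2, so the molecular formula is C12H14O10.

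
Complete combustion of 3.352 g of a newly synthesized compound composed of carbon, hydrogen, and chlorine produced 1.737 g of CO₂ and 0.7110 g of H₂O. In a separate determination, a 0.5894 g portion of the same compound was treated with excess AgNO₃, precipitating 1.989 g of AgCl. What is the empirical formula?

mol C = 1.737 g CO₂ ÷ 44.009 g/mol = 0.039469 mol
mol H = 2 × 0.7110 g H₂O ÷ 18.015 g/mol = 0.078934 mol
From the AgCl data: mol Cl per gram of compound = (1.989 ÷ 143.318) ÷ 0.5894 = 0.023546 mol/g, so in the 3.352 g combustion sample mol Cl = 0.078927 mol
Divide by the smallest (0.039469 mol): C 1.000, H 2.000, Cl 2.000

CH2Cl2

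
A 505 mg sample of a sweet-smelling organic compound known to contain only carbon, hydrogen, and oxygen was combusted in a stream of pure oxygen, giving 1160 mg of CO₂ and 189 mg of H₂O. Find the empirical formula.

C5H4O2

mol C = 1.16 g CO₂ ÷ 44.009 g/mol = 0.02636 mol
mol H = 2 × 0.189 g H₂O ÷ 18.015 g/mol = 0.02098 mol
mass O = 0.505 − (0.3166 + 0.02115) = 0.1673 g → mol O = 0.1673 ÷ 15.999 = 0.01045 mol
Divide by the smallest (0.01045 mol): C 2.521, H 2.007, O 1.000
Multiplying each by 2 gives whole numbers: C 5.04, H 4.01, O 2.00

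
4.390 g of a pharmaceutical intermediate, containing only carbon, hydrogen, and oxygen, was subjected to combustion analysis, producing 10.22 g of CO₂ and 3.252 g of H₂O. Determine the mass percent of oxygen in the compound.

mol C = 10.22 g CO₂ ÷ 44.009 g/mol = 0.23223 mol
mol H = 2 × 3.252 g H₂O ÷ 18.015 g/mol = 0.36103 mol
mass O = 4.390 − (2.7893 + 0.36392) = 1.2368 g → mol O = 1.2368 ÷ 15.999 = 0.077306 mol
mass % O = 1.2368 g ÷ 4.390 g × 100%

28.17%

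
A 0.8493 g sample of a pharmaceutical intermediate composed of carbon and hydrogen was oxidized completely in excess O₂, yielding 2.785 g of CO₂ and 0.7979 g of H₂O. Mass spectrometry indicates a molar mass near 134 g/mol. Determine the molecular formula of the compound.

mol C = 2.785 g CO₂ ÷ 44.009 g/mol = 0.063283 mol
mol H = 2 × 0.7979 g H₂O ÷ 18.015 g/mol = 0.088582 mol
Divide by the smallest (0.063283 mol): C 1.000, H 1.400
Multiplying each by 5 gives whole numbers: C 5.00, H 7.00
Empirical formula: C5H7
Empirical-formula mass = 67.11 g/mol; 134 ÷ 67.11 ≈ 2, so the molecular formula is C10H14.

C10H14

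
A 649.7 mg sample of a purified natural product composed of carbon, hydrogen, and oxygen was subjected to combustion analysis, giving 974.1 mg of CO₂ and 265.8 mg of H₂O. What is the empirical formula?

mol C = 0.9741 g CO₂ ÷ 44.009 g/mol = 0.022134 mol
mol H = 2 × 0.2658 g H₂O ÷ 18.015 g/mol = 0.029509 mol
mass O = 0.6497 − (0.26585 + 0.029745) = 0.35410 g → mol O = 0.35410 ÷ 15.999 = 0.022133 mol
Divide by the smallest (0.022133 mol): C 1.000, H 1.333, O 1.000
Multiplying each by 3 gives whole numbers: C 3.00, H 4.00, O 3.00

C3H4O3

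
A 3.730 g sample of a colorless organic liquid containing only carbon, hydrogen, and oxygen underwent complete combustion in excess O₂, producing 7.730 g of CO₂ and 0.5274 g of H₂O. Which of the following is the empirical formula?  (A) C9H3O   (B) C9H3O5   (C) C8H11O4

(B) C9H3O5

mol C = 7.730 g CO₂ ÷ 44.009 g/mol = 0.17565 mol
mol H = 2 × 0.5274 g H₂O ÷ 18.015 g/mol = 0.058551 mol
mass O = 3.730 − (2.1097 + 0.059020) = 1.5613 g → mol O = 1.5613 ÷ 15.999 = 0.097587 mol
Divide by the smallest (0.058551 mol): C 3.000, H 1.000, O 1.667
Multiplying each by 3 gives whole numbers: C 9.00, H 3.00, O 5.00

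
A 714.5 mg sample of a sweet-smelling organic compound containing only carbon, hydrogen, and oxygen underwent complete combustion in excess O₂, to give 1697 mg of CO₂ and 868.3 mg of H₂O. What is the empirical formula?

C4H10O

mol C = 1.697 g CO₂ ÷ 44.009 g/mol = 0.038560 mol
mol H = 2 × 0.8683 g H₂O ÷ 18.015 g/mol = 0.096397 mol
mass O = 0.7145 − (0.46315 + 0.097169) = 0.15418 g → mol O = 0.15418 ÷ 15.999 = 0.0096371 mol
Divide by the smallest (0.0096371 mol): C 4.001, H 10.003, O 1.000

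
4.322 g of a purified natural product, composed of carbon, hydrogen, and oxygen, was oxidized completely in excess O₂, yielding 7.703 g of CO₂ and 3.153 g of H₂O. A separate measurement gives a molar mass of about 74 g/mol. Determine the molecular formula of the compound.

mol C = 7.703 g CO₂ ÷ 44.009 g/mol = 0.17503 mol
mol H = 2 × 3.153 g H₂O ÷ 18.015 g/mol = 0.35004 mol
mass O = 4.322 − (2.1023 + 0.35284) = 1.8668 g → mol O = 1.8668 ÷ 15.999 = 0.11669 mol
Divide by the smallest (0.11669 mol): C 1.500, H 3.000, O 1.000
Multiplying each by 2 gives whole numbers: C 3.00, H 6.00, O 2.00
Empirical formula: C3H6O2
Empirical-formula mass = 74.08 g/mol; 74 ÷ 74.08 ≈ 1, so the molecular formula is C3H6O2.

C3H6O2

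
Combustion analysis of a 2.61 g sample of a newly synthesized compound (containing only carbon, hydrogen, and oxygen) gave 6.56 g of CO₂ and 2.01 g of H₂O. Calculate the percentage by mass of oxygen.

22.8%

mol C = 6.56 g CO₂ ÷ 44.009 g/mol = 0.1491 mol
mol H = 2 × 2.01 g H₂O ÷ 18.015 g/mol = 0.2231 mol
mass O = 2.61 − (1.790 + 0.2249) = 0.5947 g → mol O = 0.5947 ÷ 15.999 = 0.03717 mol
mass % O = 0.5947 g ÷ 2.61 g × 100%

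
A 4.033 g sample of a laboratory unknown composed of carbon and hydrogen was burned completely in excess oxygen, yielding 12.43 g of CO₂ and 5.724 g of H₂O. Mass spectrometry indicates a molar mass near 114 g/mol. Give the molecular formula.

mol C = 12.43 g CO₂ ÷ 44.009 g/mol = 0.28244 mol
mol H = 2 × 5.724 g H₂O ÷ 18.015 g/mol = 0.63547 mol
Divide by the smallest (0.28244 mol): C 1.000, H 2.250
Multiplying each by 4 gives whole numbers: C 4.00, H 9.00
Empirical formula: C4H9
Empirical-formula mass = 57.12 g/mol; 114 ÷ 57.12 ≈ 2, so the molecular formula is C8H18.

C8H18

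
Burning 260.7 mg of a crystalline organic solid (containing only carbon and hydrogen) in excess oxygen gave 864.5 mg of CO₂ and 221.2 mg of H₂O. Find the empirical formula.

C4H5

mol C = 0.8645 g CO₂ ÷ 44.009 g/mol = 0.019644 mol
mol H = 2 × 0.2212 g H₂O ÷ 18.015 g/mol = 0.024557 mol
Divide by the smallest (0.019644 mol): C 1.000, H 1.250
Multiplying each by 4 gives whole numbers: C 4.00, H 5.00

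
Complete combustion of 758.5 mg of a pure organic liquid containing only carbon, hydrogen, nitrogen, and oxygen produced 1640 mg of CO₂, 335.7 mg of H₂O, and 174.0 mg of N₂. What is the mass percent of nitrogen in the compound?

mol C = 1.640 g CO₂ ÷ 44.009 g/mol = 0.037265 mol
mol H = 2 × 0.3357 g H₂O ÷ 18.015 g/mol = 0.037269 mol
mol N = 2 × 0.1740 g N₂ ÷ 28.014 g/mol = 0.012422 mol
mass O = 0.7585 − (0.44759 + 0.037567 + 0.17400) = 0.099342 g → mol O = 0.099342 ÷ 15.999 = 0.0062092 mol
mass % N = 0.17400 g ÷ 0.7585 g × 100%

22.94%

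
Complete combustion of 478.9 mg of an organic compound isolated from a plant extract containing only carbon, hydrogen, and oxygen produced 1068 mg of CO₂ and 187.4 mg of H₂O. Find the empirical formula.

mol C = 1.068 g CO₂ ÷ 44.009 g/mol = 0.024268 mol
mol H = 2 × 0.1874 g H₂O ÷ 18.015 g/mol = 0.020805 mol
mass O = 0.4789 − (0.29148 + 0.020971) = 0.16645 g → mol O = 0.16645 ÷ 15.999 = 0.010404 mol
Divide by the smallest (0.010404 mol): C 2.333, H 2.000, O 1.000
Multiplying each by 3 gives whole numbers: C 7.00, H 6.00, O 3.00

C7H6O3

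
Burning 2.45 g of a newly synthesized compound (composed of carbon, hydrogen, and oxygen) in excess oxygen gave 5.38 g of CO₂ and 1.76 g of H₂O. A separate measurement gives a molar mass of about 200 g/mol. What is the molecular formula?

C10H16O4

mol C = 5.38 g CO₂ ÷ 44.009 g/mol = 0.1222 mol
mol H = 2 × 1.76 g H₂O ÷ 18.015 g/mol = 0.1954 mol
mass O = 2.45 − (1.468 + 0.1970) = 0.7847 g → mol O = 0.7847 ÷ 15.999 = 0.04905 mol
Divide by the smallest (0.04905 mol): C 2.492, H 3.984, O 1.000
Multiplying each by 2 gives whole numbers: C 4.98, H 7.97, O 2.00
Empirical formula: C5H8O2
Empirical-formula mass = 100.12 g/mol; 200 ÷ 100.12 ≈ 2, so the molecular formula is C10H16O4.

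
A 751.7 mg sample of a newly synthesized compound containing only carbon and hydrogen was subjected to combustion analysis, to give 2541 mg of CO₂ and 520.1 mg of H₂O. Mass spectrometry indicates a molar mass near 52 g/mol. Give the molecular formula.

C4H4

mol C = 2.541 g CO₂ ÷ 44.009 g/mol = 0.057738 mol
mol H = 2 × 0.5201 g H₂O ÷ 18.015 g/mol = 0.057741 mol
Divide by the smallest (0.057738 mol): C 1.000, H 1.000
Empirical formula: CH
Empirical-formula mass = 13.02 g/mol; 52 ÷ 13.02 ≈ 4, so the molecular formula is C4H4.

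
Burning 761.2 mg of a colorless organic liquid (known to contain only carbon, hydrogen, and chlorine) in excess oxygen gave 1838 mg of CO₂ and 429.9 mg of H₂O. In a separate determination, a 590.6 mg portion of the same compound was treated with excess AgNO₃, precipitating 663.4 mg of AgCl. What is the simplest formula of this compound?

C7H8Cl

mol C = 1.838 g CO₂ ÷ 44.009 g/mol = 0.041764 mol
mol H = 2 × 0.4299 g H₂O ÷ 18.015 g/mol = 0.047727 mol
From the AgCl data: mol Cl per gram of compound = (0.6634 ÷ 143.318) ÷ 0.5906 = 0.0078376 mol/g, so in the 0.7612 g combustion sample mol Cl = 0.0059660 mol
Divide by the smallest (0.0059660 mol): C 7.000, H 8.000, Cl 1.000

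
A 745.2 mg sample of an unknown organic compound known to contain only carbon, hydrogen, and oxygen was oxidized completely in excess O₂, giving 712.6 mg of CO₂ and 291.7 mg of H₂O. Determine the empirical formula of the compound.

mol C = 0.7126 g CO₂ ÷ 44.009 g/mol = 0.016192 mol
mol H = 2 × 0.2917 g H₂O ÷ 18.015 g/mol = 0.032384 mol
mass O = 0.7452 − (0.19448 + 0.032643) = 0.51807 g → mol O = 0.51807 ÷ 15.999 = 0.032382 mol
Divide by the smallest (0.016192 mol): C 1.000, H 2.000, O 2.000

CH2O2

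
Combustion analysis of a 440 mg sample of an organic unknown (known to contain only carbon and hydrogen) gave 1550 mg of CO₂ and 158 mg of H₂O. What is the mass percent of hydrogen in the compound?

4.0%

mol C = 1.55 g CO₂ ÷ 44.009 g/mol = 0.03522 mol
mol H = 2 × 0.158 g H₂O ÷ 18.015 g/mol = 0.01754 mol
mass % H = 0.01768 g ÷ 0.440 g × 100%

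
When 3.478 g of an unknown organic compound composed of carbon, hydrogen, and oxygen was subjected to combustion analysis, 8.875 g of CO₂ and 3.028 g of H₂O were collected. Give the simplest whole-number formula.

C9H15O2

mol C = 8.875 g CO₂ ÷ 44.009 g/mol = 0.20166 mol
mol H = 2 × 3.028 g H₂O ÷ 18.015 g/mol = 0.33616 mol
mass O = 3.478 − (2.4222 + 0.33885) = 0.71697 g → mol O = 0.71697 ÷ 15.999 = 0.044813 mol
Divide by the smallest (0.044813 mol): C 4.500, H 7.501, O 1.000
Multiplying each by 2 gives whole numbers: C 9.00, H 15.00, O 2.00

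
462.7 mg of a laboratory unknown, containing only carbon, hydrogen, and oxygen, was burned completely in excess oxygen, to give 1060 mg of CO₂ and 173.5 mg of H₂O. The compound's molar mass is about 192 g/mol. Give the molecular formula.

C10H8O4

mol C = 1.060 g CO₂ ÷ 44.009 g/mol = 0.024086 mol
mol H = 2 × 0.1735 g H₂O ÷ 18.015 g/mol = 0.019262 mol
mass O = 0.4627 − (0.28930 + 0.019416) = 0.15399 g → mol O = 0.15399 ÷ 15.999 = 0.0096248 mol
Divide by the smallest (0.0096248 mol): C 2.502, H 2.001, O 1.000
Multiplying each by 2 gives whole numbers: C 5.00, H 4.00, O 2.00
Empirical formula: C5H4O2
Empirical-formula mass = 96.08 g/mol; 192 ÷ 96.08 ≈ 2, so the molecular formula is C10H8O4.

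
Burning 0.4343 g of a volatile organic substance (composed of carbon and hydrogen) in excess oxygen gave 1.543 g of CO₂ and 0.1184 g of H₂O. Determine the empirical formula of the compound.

C8H3

mol C = 1.543 g CO₂ ÷ 44.009 g/mol = 0.035061 mol
mol H = 2 × 0.1184 g H₂O ÷ 18.015 g/mol = 0.013145 mol
Divide by the smallest (0.013145 mol): C 2.667, H 1.000
Multiplying each by 3 gives whole numbers: C 8.00, H 3.00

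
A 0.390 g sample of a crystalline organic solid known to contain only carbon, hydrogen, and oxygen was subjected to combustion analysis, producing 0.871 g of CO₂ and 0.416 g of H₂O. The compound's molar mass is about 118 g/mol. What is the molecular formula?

mol C = 0.871 g CO₂ ÷ 44.009 g/mol = 0.01979 mol
mol H = 2 × 0.416 g H₂O ÷ 18.015 g/mol = 0.04618 mol
mass O = 0.390 − (0.2377 + 0.04655) = 0.1057 g → mol O = 0.1057 ÷ 15.999 = 0.006609 mol
Divide by the smallest (0.006609 mol): C 2.995, H 6.988, O 1.000
Empirical formula: C3H7O
Empirical-formula mass = 59.09 g/mol; 118 ÷ 59.09 ≈ 2, so the molecular formula is C6H14O2.

C6H14O2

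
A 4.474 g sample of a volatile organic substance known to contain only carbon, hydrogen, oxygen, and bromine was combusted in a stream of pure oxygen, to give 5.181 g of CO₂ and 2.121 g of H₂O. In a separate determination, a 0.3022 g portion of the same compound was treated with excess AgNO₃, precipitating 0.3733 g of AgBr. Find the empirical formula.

C4H8BrO

mol C = 5.181 g CO₂ ÷ 44.009 g/mol = 0.11773 mol
mol H = 2 × 2.121 g H₂O ÷ 18.015 g/mol = 0.23547 mol
From the AgBr data: mol Br per gram of compound = (0.3733 ÷ 187.772) ÷ 0.3022 = 0.0065786 mol/g, so in the 4.474 g combustion sample mol Br = 0.029433 mol
mass O = 4.474 − (1.4140 + 0.23735 + 2.3518) = 0.47086 g → mol O = 0.47086 ÷ 15.999 = 0.029430 mol
Divide by the smallest (0.029430 mol): C 4.000, H 8.001, Br 1.000, O 1.000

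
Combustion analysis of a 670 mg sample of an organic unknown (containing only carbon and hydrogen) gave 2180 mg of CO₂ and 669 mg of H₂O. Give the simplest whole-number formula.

C2H3

mol C = 2.18 g CO₂ ÷ 44.009 g/mol = 0.04954 mol
mol H = 2 × 0.669 g H₂O ÷ 18.015 g/mol = 0.07427 mol
Divide by the smallest (0.04954 mol): C 1.000, H 1.499
Multiplying each by 2 gives whole numbers: C 2.00, H 3.00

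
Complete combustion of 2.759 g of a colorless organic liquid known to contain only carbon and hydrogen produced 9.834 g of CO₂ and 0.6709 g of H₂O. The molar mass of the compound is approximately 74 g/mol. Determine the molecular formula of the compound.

mol C = 9.834 g CO₂ ÷ 44.009 g/mol = 0.22345 mol
mol H = 2 × 0.6709 g H₂O ÷ 18.015 g/mol = 0.074482 mol
Divide by the smallest (0.074482 mol): C 3.000, H 1.000
Empirical formula: C3H
Empirical-formula mass = 37.04 g/mol; 74 ÷ 37.04 ≈ 2, so the molecular formula is C6H2.

C6H2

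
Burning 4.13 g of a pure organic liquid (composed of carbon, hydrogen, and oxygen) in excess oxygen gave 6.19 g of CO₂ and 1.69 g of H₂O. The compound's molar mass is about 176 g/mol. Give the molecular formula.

C6H8O6

mol C = 6.19 g CO₂ ÷ 44.009 g/mol = 0.1407 mol
mol H = 2 × 1.69 g H₂O ÷ 18.015 g/mol = 0.1876 mol
mass O = 4.13 − (1.689 + 0.1891) = 2.251 g → mol O = 2.251 ÷ 15.999 = 0.1407 mol
Divide by the smallest (0.1407 mol): C 1.000, H 1.334, O 1.001
Multiplying each by 3 gives whole numbers: C 3.00, H 4.00, O 3.00
Empirical formula: C3H4O3
Empirical-formula mass = 88.06 g/mol; 176 ÷ 88.06 ≈ 2, so the molecular formula is C6H8O6.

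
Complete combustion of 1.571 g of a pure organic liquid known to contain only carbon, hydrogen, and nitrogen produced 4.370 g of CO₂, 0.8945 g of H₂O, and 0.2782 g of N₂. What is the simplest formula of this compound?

C5H5N

mol C = 4.370 g CO₂ ÷ 44.009 g/mol = 0.099298 mol
mol H = 2 × 0.8945 g H₂O ÷ 18.015 g/mol = 0.099306 mol
mol N = 2 × 0.2782 g N₂ ÷ 28.014 g/mol = 0.019861 mol
Divide by the smallest (0.019861 mol): C 5.000, H 5.000, N 1.000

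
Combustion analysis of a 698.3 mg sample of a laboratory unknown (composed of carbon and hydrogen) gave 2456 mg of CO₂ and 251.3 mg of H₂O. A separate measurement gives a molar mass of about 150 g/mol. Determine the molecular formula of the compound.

mol C = 2.456 g CO₂ ÷ 44.009 g/mol = 0.055807 mol
mol H = 2 × 0.2513 g H₂O ÷ 18.015 g/mol = 0.027899 mol
Divide by the smallest (0.027899 mol): C 2.000, H 1.000
Empirical formula: C2H
Empirical-formula mass = 25.03 g/mol; 150 ÷ 25.03 ≈ 6, so the molecular formula is C12H6.

C12H6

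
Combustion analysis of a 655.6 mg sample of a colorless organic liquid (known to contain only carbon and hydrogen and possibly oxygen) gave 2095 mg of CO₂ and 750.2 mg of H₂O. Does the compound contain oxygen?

mol C = 2.095 g CO₂ ÷ 44.009 g/mol = 0.047604 mol
mol H = 2 × 0.7502 g H₂O ÷ 18.015 g/mol = 0.083286 mol
C and H together account for 0.65572 g — essentially the entire 0.6556 g sample — so the compound contains no oxygen.

no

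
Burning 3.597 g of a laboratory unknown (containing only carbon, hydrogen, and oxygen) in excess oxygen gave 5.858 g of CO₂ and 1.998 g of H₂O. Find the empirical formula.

mol C = 5.858 g CO₂ ÷ 44.009 g/mol = 0.13311 mol
mol H = 2 × 1.998 g H₂O ÷ 18.015 g/mol = 0.22182 mol
mass O = 3.597 − (1.5988 + 0.22359) = 1.7746 g → mol O = 1.7746 ÷ 15.999 = 0.11092 mol
Divide by the smallest (0.11092 mol): C 1.200, H 2.000, O 1.000
Multiplying each by 5 gives whole numbers: C 6.00, H 10.00, O 5.00

C6H10O5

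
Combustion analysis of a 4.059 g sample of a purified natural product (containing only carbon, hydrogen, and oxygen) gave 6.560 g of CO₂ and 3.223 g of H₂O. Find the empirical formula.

C5H12O4

mol C = 6.560 g CO₂ ÷ 44.009 g/mol = 0.14906 mol
mol H = 2 × 3.223 g H₂O ÷ 18.015 g/mol = 0.35781 mol
mass O = 4.059 − (1.7904 + 0.36068) = 1.9080 g → mol O = 1.9080 ÷ 15.999 = 0.11925 mol
Divide by the smallest (0.11925 mol): C 1.250, H 3.000, O 1.000
Multiplying each by 4 gives whole numbers: C 5.00, H 12.00, O 4.00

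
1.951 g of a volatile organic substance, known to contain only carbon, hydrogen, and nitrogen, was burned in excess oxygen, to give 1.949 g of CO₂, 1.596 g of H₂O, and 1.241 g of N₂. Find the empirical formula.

mol C = 1.949 g CO₂ ÷ 44.009 g/mol = 0.044286 mol
mol H = 2 × 1.596 g H₂O ÷ 18.015 g/mol = 0.17719 mol
mol N = 2 × 1.241 g N₂ ÷ 28.014 g/mol = 0.088599 mol
Divide by the smallest (0.044286 mol): C 1.000, H 4.001, N 2.001

CH4N2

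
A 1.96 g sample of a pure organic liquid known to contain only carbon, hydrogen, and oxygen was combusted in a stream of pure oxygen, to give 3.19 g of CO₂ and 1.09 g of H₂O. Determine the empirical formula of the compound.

C6H10O5

mol C = 3.19 g CO₂ ÷ 44.009 g/mol = 0.07249 mol
mol H = 2 × 1.09 g H₂O ÷ 18.015 g/mol = 0.1210 mol
mass O = 1.96 − (0.8706 + 0.1220) = 0.9674 g → mol O = 0.9674 ÷ 15.999 = 0.06047 mol
Divide by the smallest (0.06047 mol): C 1.199, H 2.001, O 1.000
Multiplying each by 5 gives whole numbers: C 5.99, H 10.01, O 5.00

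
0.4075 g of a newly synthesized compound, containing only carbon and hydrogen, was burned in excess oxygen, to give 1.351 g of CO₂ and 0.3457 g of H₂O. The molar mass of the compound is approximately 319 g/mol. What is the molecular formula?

mol C = 1.351 g CO₂ ÷ 44.009 g/mol = 0.030698 mol
mol H = 2 × 0.3457 g H₂O ÷ 18.015 g/mol = 0.038379 mol
Divide by the smallest (0.030698 mol): C 1.000, H 1.250
Multiplying each by 4 gives whole numbers: C 4.00, H 5.00
Empirical formula: C4H5
Empirical-formula mass = 53.08 g/mol; 319 ÷ 53.08 ≈ 6, so the molecular formula is C24H30.

C24H30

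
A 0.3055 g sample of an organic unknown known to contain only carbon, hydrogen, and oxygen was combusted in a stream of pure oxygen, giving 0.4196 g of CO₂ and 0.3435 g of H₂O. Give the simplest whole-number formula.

CH4O

mol C = 0.4196 g CO₂ ÷ 44.009 g/mol = 0.0095344 mol
mol H = 2 × 0.3435 g H₂O ÷ 18.015 g/mol = 0.038135 mol
mass O = 0.3055 − (0.11452 + 0.038440) = 0.15254 g → mol O = 0.15254 ÷ 15.999 = 0.0095345 mol
Divide by the smallest (0.0095344 mol): C 1.000, H 4.000, O 1.000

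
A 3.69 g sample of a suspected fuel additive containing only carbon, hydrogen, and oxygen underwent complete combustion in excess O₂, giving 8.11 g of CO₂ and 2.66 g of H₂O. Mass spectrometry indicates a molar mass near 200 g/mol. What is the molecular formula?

C10H16O4

mol C = 8.11 g CO₂ ÷ 44.009 g/mol = 0.1843 mol
mol H = 2 × 2.66 g H₂O ÷ 18.015 g/mol = 0.2953 mol
mass O = 3.69 − (2.213 + 0.2977) = 1.179 g → mol O = 1.179 ÷ 15.999 = 0.07369 mol
Divide by the smallest (0.07369 mol): C 2.501, H 4.008, O 1.000
Multiplying each by 2 gives whole numbers: C 5.00, H 8.02, O 2.00
Empirical formula: C5H8O2
Empirical-formula mass = 100.12 g/mol; 200 ÷ 100.12 ≈ 2, so the molecular formula is C10H16O4.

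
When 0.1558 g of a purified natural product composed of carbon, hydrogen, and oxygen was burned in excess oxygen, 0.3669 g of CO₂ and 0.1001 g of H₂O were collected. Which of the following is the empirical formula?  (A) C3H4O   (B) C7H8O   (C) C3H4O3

(A) C3H4O

mol C = 0.3669 g CO₂ ÷ 44.009 g/mol = 0.0083369 mol
mol H = 2 × 0.1001 g H₂O ÷ 18.015 g/mol = 0.011113 mol
mass O = 0.1558 − (0.10013 + 0.011202) = 0.044463 g → mol O = 0.044463 ÷ 15.999 = 0.0027791 mol
Divide by the smallest (0.0027791 mol): C 3.000, H 3.999, O 1.000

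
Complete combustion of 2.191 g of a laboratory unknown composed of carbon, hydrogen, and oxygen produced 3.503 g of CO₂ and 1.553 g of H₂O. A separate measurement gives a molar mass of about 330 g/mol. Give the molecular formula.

mol C = 3.503 g CO₂ ÷ 44.009 g/mol = 0.079597 mol
mol H = 2 × 1.553 g H₂O ÷ 18.015 g/mol = 0.17241 mol
mass O = 2.191 − (0.95604 + 0.17379) = 1.0612 g → mol O = 1.0612 ÷ 15.999 = 0.066327 mol
Divide by the smallest (0.066327 mol): C 1.200, H 2.599, O 1.000
Multiplying each by 5 gives whole numbers: C 6.00, H 13.00, O 5.00
Empirical formula: C6H13O5
Empirical-formula mass = 165.17 g/mol; 330 ÷ 165.17 ≈ 2, so the molecular formula is C12H26O10.

C12H26O10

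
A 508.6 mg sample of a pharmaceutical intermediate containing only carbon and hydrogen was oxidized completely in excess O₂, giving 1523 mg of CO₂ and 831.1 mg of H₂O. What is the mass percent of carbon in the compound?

mol C = 1.523 g CO₂ ÷ 44.009 g/mol = 0.034607 mol
mol H = 2 × 0.8311 g H₂O ÷ 18.015 g/mol = 0.092268 mol
mass % C = 0.41566 g ÷ 0.5086 g × 100%

81.73%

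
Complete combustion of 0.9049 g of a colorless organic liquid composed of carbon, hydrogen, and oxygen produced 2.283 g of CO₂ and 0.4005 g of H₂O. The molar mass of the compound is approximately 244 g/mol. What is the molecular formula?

mol C = 2.283 g CO₂ ÷ 44.009 g/mol = 0.051876 mol
mol H = 2 × 0.4005 g H₂O ÷ 18.015 g/mol = 0.044463 mol
mass O = 0.9049 − (0.62308 + 0.044819) = 0.23700 g → mol O = 0.23700 ÷ 15.999 = 0.014814 mol
Divide by the smallest (0.014814 mol): C 3.502, H 3.002, O 1.000
Multiplying each by 2 gives whole numbers: C 7.00, H 6.00, O 2.00
Empirical formula: C7H6O2
Empirical-formula mass = 122.12 g/mol; 244 ÷ 122.12 ≈ 2, so the molecular formula is C14H12O4.

C14H12O4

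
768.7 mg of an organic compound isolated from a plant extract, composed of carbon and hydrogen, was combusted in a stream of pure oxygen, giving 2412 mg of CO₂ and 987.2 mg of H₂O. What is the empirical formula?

CH2

mol C = 2.412 g CO₂ ÷ 44.009 g/mol = 0.054807 mol
mol H = 2 × 0.9872 g H₂O ÷ 18.015 g/mol = 0.10960 mol
Divide by the smallest (0.054807 mol): C 1.000, H 2.000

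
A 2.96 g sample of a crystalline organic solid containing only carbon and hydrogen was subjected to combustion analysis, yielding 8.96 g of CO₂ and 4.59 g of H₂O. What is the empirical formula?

C2H5

mol C = 8.96 g CO₂ ÷ 44.009 g/mol = 0.2036 mol
mol H = 2 × 4.59 g H₂O ÷ 18.015 g/mol = 0.5096 mol
Divide by the smallest (0.2036 mol): C 1.000, H 2.503
Multiplying each by 2 gives whole numbers: C 2.00, H 5.01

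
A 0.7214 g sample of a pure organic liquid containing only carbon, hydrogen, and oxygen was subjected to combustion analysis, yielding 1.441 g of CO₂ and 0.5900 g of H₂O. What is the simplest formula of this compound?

C2H4O

mol C = 1.441 g CO₂ ÷ 44.009 g/mol = 0.032743 mol
mol H = 2 × 0.5900 g H₂O ÷ 18.015 g/mol = 0.065501 mol
mass O = 0.7214 − (0.39328 + 0.066025) = 0.26210 g → mol O = 0.26210 ÷ 15.999 = 0.016382 mol
Divide by the smallest (0.016382 mol): C 1.999, H 3.998, O 1.000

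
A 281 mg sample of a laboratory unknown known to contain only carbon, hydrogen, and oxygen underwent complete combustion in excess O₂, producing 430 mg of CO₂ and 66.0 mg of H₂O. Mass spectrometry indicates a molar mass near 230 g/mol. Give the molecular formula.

mol C = 0.430 g CO₂ ÷ 44.009 g/mol = 0.009771 mol
mol H = 2 × 0.0660 g H₂O ÷ 18.015 g/mol = 0.007327 mol
mass O = 0.281 − (0.1174 + 0.007386) = 0.1563 g → mol O = 0.1563 ÷ 15.999 = 0.009767 mol
Divide by the smallest (0.007327 mol): C 1.333, H 1.000, O 1.333
Multiplying each by 3 gives whole numbers: C 4.00, H 3.00, O 4.00
Empirical formula: C4H3O4
Empirical-formula mass = 115.06 g/mol; 230 ÷ 115.06 ≈ 2, so the molecular formula is C8H6O8.

C8H6O8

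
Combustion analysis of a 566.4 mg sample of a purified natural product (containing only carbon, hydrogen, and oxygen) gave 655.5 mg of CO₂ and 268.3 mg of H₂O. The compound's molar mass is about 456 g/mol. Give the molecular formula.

mol C = 0.6555 g CO₂ ÷ 44.009 g/mol = 0.014895 mol
mol H = 2 × 0.2683 g H₂O ÷ 18.015 g/mol = 0.029786 mol
mass O = 0.5664 − (0.17890 + 0.030025) = 0.35748 g → mol O = 0.35748 ÷ 15.999 = 0.022344 mol
Divide by the smallest (0.014895 mol): C 1.000, H 2.000, O 1.500
Multiplying each by 2 gives whole numbers: C 2.00, H 4.00, O 3.00
Empirical formula: C2H4O3
Empirical-formula mass = 76.05 g/mol; 456 ÷ 76.05 ≈ 6, so the molecular formula is C12H24O18.

C12H24O18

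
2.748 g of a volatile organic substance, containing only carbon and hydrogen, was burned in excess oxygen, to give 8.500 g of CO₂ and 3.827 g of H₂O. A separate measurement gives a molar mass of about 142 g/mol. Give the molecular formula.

C10H22

mol C = 8.500 g CO₂ ÷ 44.009 g/mol = 0.19314 mol
mol H = 2 × 3.827 g H₂O ÷ 18.015 g/mol = 0.42487 mol
Divide by the smallest (0.19314 mol): C 1.000, H 2.200
Multiplying each by 5 gives whole numbers: C 5.00, H 11.00
Empirical formula: C5H11
Empirical-formula mass = 71.14 g/mol; 142 ÷ 71.14 ≈ 2, so the molecular formula is C10H22.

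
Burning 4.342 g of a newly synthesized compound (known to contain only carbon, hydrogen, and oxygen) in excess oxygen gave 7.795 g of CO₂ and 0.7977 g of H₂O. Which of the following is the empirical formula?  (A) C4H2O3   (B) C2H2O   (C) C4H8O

mol C = 7.795 g CO₂ ÷ 44.009 g/mol = 0.17712 mol
mol H = 2 × 0.7977 g H₂O ÷ 18.015 g/mol = 0.088560 mol
mass O = 4.342 − (2.1274 + 0.089268) = 2.1253 g → mol O = 2.1253 ÷ 15.999 = 0.13284 mol
Divide by the smallest (0.088560 mol): C 2.000, H 1.000, O 1.500
Multiplying each by 2 gives whole numbers: C 4.00, H 2.00, O 3.00

(A) C4H2O3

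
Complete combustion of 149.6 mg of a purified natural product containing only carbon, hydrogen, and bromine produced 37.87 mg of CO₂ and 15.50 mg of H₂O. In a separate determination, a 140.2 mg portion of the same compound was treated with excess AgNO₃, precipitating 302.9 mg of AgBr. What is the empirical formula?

mol C = 0.03787 g CO₂ ÷ 44.009 g/mol = 0.00086051 mol
mol H = 2 × 0.01550 g H₂O ÷ 18.015 g/mol = 0.0017208 mol
From the AgBr data: mol Br per gram of compound = (0.3029 ÷ 187.772) ÷ 0.1402 = 0.011506 mol/g, so in the 0.1496 g combustion sample mol Br = 0.0017213 mol
Divide by the smallest (0.00086051 mol): C 1.000, H 2.000, Br 2.000

CH2Br2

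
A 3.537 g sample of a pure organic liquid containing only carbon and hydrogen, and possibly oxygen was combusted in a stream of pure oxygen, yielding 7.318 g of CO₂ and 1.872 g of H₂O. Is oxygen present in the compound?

yes

mol C = 7.318 g CO₂ ÷ 44.009 g/mol = 0.16628 mol
mol H = 2 × 1.872 g H₂O ÷ 18.015 g/mol = 0.20783 mol
C and H account for only 2.2067 g of the 3.537 g sample; the remaining 1.3303 g must be oxygen.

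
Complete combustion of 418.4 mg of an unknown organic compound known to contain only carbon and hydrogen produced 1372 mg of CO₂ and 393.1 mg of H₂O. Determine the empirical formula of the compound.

mol C = 1.372 g CO₂ ÷ 44.009 g/mol = 0.031175 mol
mol H = 2 × 0.3931 g H₂O ÷ 18.015 g/mol = 0.043641 mol
Divide by the smallest (0.031175 mol): C 1.000, H 1.400
Multiplying each by 5 gives whole numbers: C 5.00, H 7.00

C5H7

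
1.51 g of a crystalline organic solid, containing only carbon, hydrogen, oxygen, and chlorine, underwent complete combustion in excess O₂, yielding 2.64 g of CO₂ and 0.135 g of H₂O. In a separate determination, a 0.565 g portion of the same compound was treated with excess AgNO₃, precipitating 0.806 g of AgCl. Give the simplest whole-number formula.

C4HClO

mol C = 2.64 g CO₂ ÷ 44.009 g/mol = 0.05999 mol
mol H = 2 × 0.135 g H₂O ÷ 18.015 g/mol = 0.01499 mol
From the AgCl data: mol Cl per gram of compound = (0.806 ÷ 143.318) ÷ 0.565 = 0.009954 mol/g, so in the 1.51 g combustion sample mol Cl = 0.01503 mol
mass O = 1.51 − (0.7205 + 0.01511 + 0.5328) = 0.2416 g → mol O = 0.2416 ÷ 15.999 = 0.01510 mol
Divide by the smallest (0.01499 mol): C 4.003, H 1.000, Cl 1.003, O 1.007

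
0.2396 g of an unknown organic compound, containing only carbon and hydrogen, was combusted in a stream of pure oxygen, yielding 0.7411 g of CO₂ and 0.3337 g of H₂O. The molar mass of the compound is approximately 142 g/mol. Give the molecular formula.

mol C = 0.7411 g CO₂ ÷ 44.009 g/mol = 0.016840 mol
mol H = 2 × 0.3337 g H₂O ÷ 18.015 g/mol = 0.037047 mol
Divide by the smallest (0.016840 mol): C 1.000, H 2.200
Multiplying each by 5 gives whole numbers: C 5.00, H 11.00
Empirical formula: C5H11
Empirical-formula mass = 71.14 g/mol; 142 ÷ 71.14 ≈ 2, so the molecular formula is C10H22.

C10H22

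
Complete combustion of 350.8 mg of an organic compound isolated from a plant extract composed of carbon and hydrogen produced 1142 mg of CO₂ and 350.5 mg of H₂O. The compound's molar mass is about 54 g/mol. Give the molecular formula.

C4H6

mol C = 1.142 g CO₂ ÷ 44.009 g/mol = 0.025949 mol
mol H = 2 × 0.3505 g H₂O ÷ 18.015 g/mol = 0.038912 mol
Divide by the smallest (0.025949 mol): C 1.000, H 1.500
Multiplying each by 2 gives whole numbers: C 2.00, H 3.00
Empirical formula: C2H3
Empirical-formula mass = 27.05 g/mol; 54 ÷ 27.05 ≈ 2, so the molecular formula is C4H6.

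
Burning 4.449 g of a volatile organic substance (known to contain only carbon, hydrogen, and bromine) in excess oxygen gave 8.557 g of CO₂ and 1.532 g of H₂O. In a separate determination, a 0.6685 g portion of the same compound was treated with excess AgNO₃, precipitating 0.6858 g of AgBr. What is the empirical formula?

C8H7Br

mol C = 8.557 g CO₂ ÷ 44.009 g/mol = 0.19444 mol
mol H = 2 × 1.532 g H₂O ÷ 18.015 g/mol = 0.17008 mol
From the AgBr data: mol Br per gram of compound = (0.6858 ÷ 187.772) ÷ 0.6685 = 0.0054634 mol/g, so in the 4.449 g combustion sample mol Br = 0.024307 mol
Divide by the smallest (0.024307 mol): C 7.999, H 6.997, Br 1.000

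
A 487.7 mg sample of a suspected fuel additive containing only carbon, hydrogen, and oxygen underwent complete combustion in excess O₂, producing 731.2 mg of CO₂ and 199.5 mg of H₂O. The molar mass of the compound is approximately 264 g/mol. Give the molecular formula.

mol C = 0.7312 g CO₂ ÷ 44.009 g/mol = 0.016615 mol
mol H = 2 × 0.1995 g H₂O ÷ 18.015 g/mol = 0.022148 mol
mass O = 0.4877 − (0.19956 + 0.022325) = 0.26581 g → mol O = 0.26581 ÷ 15.999 = 0.016614 mol
Divide by the smallest (0.016614 mol): C 1.000, H 1.333, O 1.000
Multiplying each by 3 gives whole numbers: C 3.00, H 4.00, O 3.00
Empirical formula: C3H4O3
Empirical-formula mass = 88.06 g/mol; 264 ÷ 88.06 ≈ 3, so the molecular formula is C9H12O9.

C9H12O9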